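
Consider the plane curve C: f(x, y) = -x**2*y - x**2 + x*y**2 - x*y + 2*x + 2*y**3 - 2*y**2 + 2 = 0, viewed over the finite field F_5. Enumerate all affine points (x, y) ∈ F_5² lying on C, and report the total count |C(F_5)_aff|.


Affine F_5-points: {(0, 2), (3, 1), (3, 2), (3, 4)}; count = 4.

For each of the 25 pairs (x, y) ∈ F_5², evaluate f(x, y) mod 5. Record the zeros.
  x = 0: [0↦2, 1↦2, 2↦0, 3↦3, 4↦3]  zeros at y ∈ {2}
  x = 1: [0↦3, 1↦2, 2↦1, 3↦2, 4↦2]  zeros at y ∈ ∅
  x = 2: [0↦2, 1↦3, 2↦1, 3↦3, 4↦1]  zeros at y ∈ ∅
  x = 3: [0↦4, 1↦0, 2↦0, 3↦1, 4↦0]  zeros at y ∈ {1, 2, 4}
  x = 4: [0↦4, 1↦3, 2↦3, 3↦1, 4↦4]  zeros at y ∈ ∅
Collecting zeros: affine points = {(0, 2), (3, 1), (3, 2), (3, 4)}.
Total count |C(F_5)_aff| = 4.


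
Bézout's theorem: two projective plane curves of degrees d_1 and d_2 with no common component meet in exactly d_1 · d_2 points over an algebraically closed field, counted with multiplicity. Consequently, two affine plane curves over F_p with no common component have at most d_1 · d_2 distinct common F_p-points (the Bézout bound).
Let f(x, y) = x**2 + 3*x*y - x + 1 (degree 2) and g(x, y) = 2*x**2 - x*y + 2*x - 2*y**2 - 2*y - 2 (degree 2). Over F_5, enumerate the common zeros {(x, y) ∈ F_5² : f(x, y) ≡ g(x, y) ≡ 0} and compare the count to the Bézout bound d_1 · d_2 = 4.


Common zeros: {(1, 3), (4, 1)}; count = 2; Bézout bound = 4.

deg(f) = 2, deg(g) = 2, so Bézout bound = 4.
Scan x ∈ F_5. For each x, list the y ∈ F_5 with f(x, y) ≡ 0 and those with g(x, y) ≡ 0 (mod 5); the common zeros in that column are the intersection.
  x = 0: f ≡ 0 at y ∈ ∅; g ≡ 0 at y ∈ ∅; common: ∅.
  x = 1: f ≡ 0 at y ∈ {3}; g ≡ 0 at y ∈ {3}; common: {3}.
  x = 2: f ≡ 0 at y ∈ {2}; g ≡ 0 at y ∈ {0, 3}; common: ∅.
  x = 3: f ≡ 0 at y ∈ {2}; g ≡ 0 at y ∈ {1, 4}; common: ∅.
  x = 4: f ≡ 0 at y ∈ {1}; g ≡ 0 at y ∈ {1}; common: {1}.
Collecting: common zeros = {(1, 3), (4, 1)}, so the count is 2.
Comparison with the Bézout bound: 2 ≤ 4 = deg(f)·deg(g), as expected for curves with no common component (the affine F_5-count falls short of the bound because intersections may lie at infinity, over extension fields, or carry multiplicity).


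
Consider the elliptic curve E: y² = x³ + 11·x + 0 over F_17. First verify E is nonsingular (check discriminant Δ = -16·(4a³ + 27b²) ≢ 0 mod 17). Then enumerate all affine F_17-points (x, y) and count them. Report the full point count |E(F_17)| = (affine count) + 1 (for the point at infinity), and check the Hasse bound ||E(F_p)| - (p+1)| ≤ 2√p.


Affine points = {(0, 0), (2, 8), (2, 9), (3, 3), (3, 14), (14, 5), (14, 12), (15, 2), (15, 15)}; affine count = 9; |E(F_17)| = 10.

Discriminant check: Δ ∝ 4a³ + 27b² = 4·11³ + 27·0² = 4·1331 + 27·0 ≡ 3 (mod 17). Nonzero ⇒ E is nonsingular.
For each x ∈ F_17, compute rhs = x³ + 11·x + 0 mod 17, then count y ∈ F_17 with y² ≡ rhs.
  x = 0: rhs = 0, matching y values: 0 (1 points).
  x = 1: rhs = 12, matching y values: none (0 points).
  x = 2: rhs = 13, matching y values: 8, 9 (2 points).
  x = 3: rhs = 9, matching y values: 3, 14 (2 points).
  x = 4: rhs = 6, matching y values: none (0 points).
  x = 5: rhs = 10, matching y values: none (0 points).
  x = 6: rhs = 10, matching y values: none (0 points).
  x = 7: rhs = 12, matching y values: none (0 points).
  x = 8: rhs = 5, matching y values: none (0 points).
  x = 9: rhs = 12, matching y values: none (0 points).
  x = 10: rhs = 5, matching y values: none (0 points).
  x = 11: rhs = 7, matching y values: none (0 points).
  x = 12: rhs = 7, matching y values: none (0 points).
  x = 13: rhs = 11, matching y values: none (0 points).
  x = 14: rhs = 8, matching y values: 5, 12 (2 points).
  x = 15: rhs = 4, matching y values: 2, 15 (2 points).
  x = 16: rhs = 5, matching y values: none (0 points).
Total affine count: 9.
Full point count |E(F_17)| = 9 + 1 = 10.
Hasse bound: |10 − (17+1)| = |-8| = 8 ≤ 2√17 ≈ 8.2462 ✓.


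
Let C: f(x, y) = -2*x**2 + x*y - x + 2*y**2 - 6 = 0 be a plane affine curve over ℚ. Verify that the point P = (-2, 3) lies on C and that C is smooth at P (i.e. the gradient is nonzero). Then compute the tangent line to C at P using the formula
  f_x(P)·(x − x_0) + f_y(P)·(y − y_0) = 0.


Tangent line at P: 10*x + 10*y - 10 = 0.

Step 1: f(-2, 3) = 0, so P lies on C.
Step 2: partial derivatives
  f_x(x, y) = -4*x + y - 1, f_y(x, y) = x + 4*y.
  f_x(P) = 10, f_y(P) = 10 (gradient nonzero, so P is smooth).
Step 3: tangent line at P: 10·(x − -2) + 10·(y − 3) = 0.
Expanding: 10*x + 10*y - 10 = 0.


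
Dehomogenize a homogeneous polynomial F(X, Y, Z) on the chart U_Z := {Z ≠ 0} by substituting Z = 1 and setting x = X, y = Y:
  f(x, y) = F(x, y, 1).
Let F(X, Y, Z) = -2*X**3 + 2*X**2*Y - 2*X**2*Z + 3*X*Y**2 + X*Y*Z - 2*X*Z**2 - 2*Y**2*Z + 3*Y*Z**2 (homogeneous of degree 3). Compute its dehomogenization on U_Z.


f(x, y) = -2*x**3 + 2*x**2*y - 2*x**2 + 3*x*y**2 + x*y - 2*x - 2*y**2 + 3*y

On U_Z we set Z = 1. Each monomial c·X^i·Y^j·Z^k in F becomes c·x^i·y^j·1^k = c·x^i·y^j.
Substituting Z = 1: F(X, Y, 1) = -2*x**3 + 2*x**2*y - 2*x**2 + 3*x*y**2 + x*y - 2*x - 2*y**2 + 3*y.
Note: deg(f) ≤ deg(F) = 3; strict inequality happens when F is divisible by Z (lost terms).


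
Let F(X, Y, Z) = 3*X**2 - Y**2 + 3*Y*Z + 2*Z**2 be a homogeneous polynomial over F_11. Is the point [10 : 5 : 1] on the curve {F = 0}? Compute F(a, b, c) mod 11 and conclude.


F(10,5,1) ≡ 6 (mod 11); P is NOT on the curve.

Evaluate F(10, 5, 1) term-by-term (mod 11).
  3*X**2 ↦ 3·100·1·1 = 300
  -Y**2 ↦ -1·1·25·1 = -25
  3*Y*Z ↦ 3·1·5·1 = 15
  2*Z**2 ↦ 2·1·1·1 = 2
Sum: F(10, 5, 1) = (300) + (-25) + (15) + (2) = 292.
Reducing mod 11: 292 ≡ 6 (mod 11).
Since F(a, b, c) ≡ 6 ≠ 0 (mod 11), P does NOT lie on the curve.


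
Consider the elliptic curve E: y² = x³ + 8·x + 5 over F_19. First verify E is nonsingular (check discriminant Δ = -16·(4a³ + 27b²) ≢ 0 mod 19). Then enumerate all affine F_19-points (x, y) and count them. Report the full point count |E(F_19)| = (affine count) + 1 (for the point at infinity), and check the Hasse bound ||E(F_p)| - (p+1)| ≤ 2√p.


Affine points = {(0, 9), (0, 10), (4, 5), (4, 14), (7, 9), (7, 10), (8, 7), (8, 12), (12, 9), (12, 10), (13, 8), (13, 11), (14, 7), (14, 12), (15, 2), (15, 17), (16, 7), (16, 12), (17, 0)}; affine count = 19; |E(F_19)| = 20.

Discriminant check: Δ ∝ 4a³ + 27b² = 4·8³ + 27·5² = 4·512 + 27·25 ≡ 6 (mod 19). Nonzero ⇒ E is nonsingular.
For each x ∈ F_19, compute rhs = x³ + 8·x + 5 mod 19, then count y ∈ F_19 with y² ≡ rhs.
  x = 0: rhs = 5, matching y values: 9, 10 (2 points).
  x = 1: rhs = 14, matching y values: none (0 points).
  x = 2: rhs = 10, matching y values: none (0 points).
  x = 3: rhs = 18, matching y values: none (0 points).
  x = 4: rhs = 6, matching y values: 5, 14 (2 points).
  x = 5: rhs = 18, matching y values: none (0 points).
  x = 6: rhs = 3, matching y values: none (0 points).
  x = 7: rhs = 5, matching y values: 9, 10 (2 points).
  x = 8: rhs = 11, matching y values: 7, 12 (2 points).
  x = 9: rhs = 8, matching y values: none (0 points).
  x = 10: rhs = 2, matching y values: none (0 points).
  x = 11: rhs = 18, matching y values: none (0 points).
  x = 12: rhs = 5, matching y values: 9, 10 (2 points).
  x = 13: rhs = 7, matching y values: 8, 11 (2 points).
  x = 14: rhs = 11, matching y values: 7, 12 (2 points).
  x = 15: rhs = 4, matching y values: 2, 17 (2 points).
  x = 16: rhs = 11, matching y values: 7, 12 (2 points).
  x = 17: rhs = 0, matching y values: 0 (1 points).
  x = 18: rhs = 15, matching y values: none (0 points).
Total affine count: 19.
Full point count |E(F_19)| = 19 + 1 = 20.
Hasse bound: |20 − (19+1)| = |0| = 0 ≤ 2√19 ≈ 8.7178 ✓.


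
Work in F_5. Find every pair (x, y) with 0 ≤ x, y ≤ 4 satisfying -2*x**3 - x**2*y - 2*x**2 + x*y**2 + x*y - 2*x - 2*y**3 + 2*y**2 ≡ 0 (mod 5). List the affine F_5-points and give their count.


Affine F_5-points: {(0, 0), (0, 1), (1, 1), (1, 2), (2, 4), (3, 3), (3, 4)}; count = 7.

For each of the 25 pairs (x, y) ∈ F_5², evaluate f(x, y) mod 5. Record the zeros.
  x = 0: [0↦0, 1↦0, 2↦2, 3↦4, 4↦4]  zeros at y ∈ {0, 1}
  x = 1: [0↦4, 1↦0, 2↦0, 3↦2, 4↦4]  zeros at y ∈ {1, 2}
  x = 2: [0↦2, 1↦2, 2↦3, 3↦3, 4↦0]  zeros at y ∈ {4}
  x = 3: [0↦2, 1↦4, 2↦4, 3↦0, 4↦0]  zeros at y ∈ {3, 4}
  x = 4: [0↦2, 1↦4, 2↦1, 3↦1, 4↦2]  zeros at y ∈ ∅
Collecting zeros: affine points = {(0, 0), (0, 1), (1, 1), (1, 2), (2, 4), (3, 3), (3, 4)}.
Total count |C(F_5)_aff| = 7.


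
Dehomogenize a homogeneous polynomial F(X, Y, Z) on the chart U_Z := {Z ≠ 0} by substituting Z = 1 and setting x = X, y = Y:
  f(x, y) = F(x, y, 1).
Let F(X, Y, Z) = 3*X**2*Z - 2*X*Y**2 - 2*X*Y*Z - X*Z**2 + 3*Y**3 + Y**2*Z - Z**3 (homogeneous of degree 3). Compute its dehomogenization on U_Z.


f(x, y) = 3*x**2 - 2*x*y**2 - 2*x*y - x + 3*y**3 + y**2 - 1

On U_Z we set Z = 1. Each monomial c·X^i·Y^j·Z^k in F becomes c·x^i·y^j·1^k = c·x^i·y^j.
Substituting Z = 1: F(X, Y, 1) = 3*x**2 - 2*x*y**2 - 2*x*y - x + 3*y**3 + y**2 - 1.
Note: deg(f) ≤ deg(F) = 3; strict inequality happens when F is divisible by Z (lost terms).


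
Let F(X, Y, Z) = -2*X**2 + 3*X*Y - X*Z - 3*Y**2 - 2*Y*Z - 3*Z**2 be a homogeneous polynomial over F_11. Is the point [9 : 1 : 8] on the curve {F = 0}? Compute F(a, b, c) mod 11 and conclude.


F(9,1,8) ≡ 0 (mod 11); P is on the curve.

Evaluate F(9, 1, 8) term-by-term (mod 11).
  -2*X**2 ↦ -2·81·1·1 = -162
  3*X*Y ↦ 3·9·1·1 = 27
  -X*Z ↦ -1·9·1·8 = -72
  -3*Y**2 ↦ -3·1·1·1 = -3
  -2*Y*Z ↦ -2·1·1·8 = -16
  -3*Z**2 ↦ -3·1·1·64 = -192
Sum: F(9, 1, 8) = (-162) + (27) + (-72) + (-3) + (-16) + (-192) = -418.
Reducing mod 11: -418 ≡ 0 (mod 11).
Since F(a, b, c) ≡ 0 (mod 11), P lies on the curve.


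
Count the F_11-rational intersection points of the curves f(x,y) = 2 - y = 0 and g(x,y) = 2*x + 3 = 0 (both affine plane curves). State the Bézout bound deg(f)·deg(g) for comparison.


Common zeros: {(4, 2)}; count = 1; Bézout bound = 1.

deg(f) = 1, deg(g) = 1, so Bézout bound = 1.
Scan x ∈ F_11. For each x, list the y ∈ F_11 with f(x, y) ≡ 0 and those with g(x, y) ≡ 0 (mod 11); the common zeros in that column are the intersection.
  x = 0: f ≡ 0 at y ∈ {2}; g ≡ 0 at y ∈ ∅; common: ∅.
  x = 1: f ≡ 0 at y ∈ {2}; g ≡ 0 at y ∈ ∅; common: ∅.
  x = 2: f ≡ 0 at y ∈ {2}; g ≡ 0 at y ∈ ∅; common: ∅.
  x = 3: f ≡ 0 at y ∈ {2}; g ≡ 0 at y ∈ ∅; common: ∅.
  x = 4: f ≡ 0 at y ∈ {2}; g ≡ 0 at y ∈ {0, 1, 2, 3, 4, 5, 6, 7, 8, 9, 10}; common: {2}.
  x = 5: f ≡ 0 at y ∈ {2}; g ≡ 0 at y ∈ ∅; common: ∅.
  x = 6: f ≡ 0 at y ∈ {2}; g ≡ 0 at y ∈ ∅; common: ∅.
  x = 7: f ≡ 0 at y ∈ {2}; g ≡ 0 at y ∈ ∅; common: ∅.
  x = 8: f ≡ 0 at y ∈ {2}; g ≡ 0 at y ∈ ∅; common: ∅.
  x = 9: f ≡ 0 at y ∈ {2}; g ≡ 0 at y ∈ ∅; common: ∅.
  x = 10: f ≡ 0 at y ∈ {2}; g ≡ 0 at y ∈ ∅; common: ∅.
Collecting: common zeros = {(4, 2)}, so the count is 1.
Comparison with the Bézout bound: 1 ≤ 1 = deg(f)·deg(g), as expected for curves with no common component (the bound is attained).


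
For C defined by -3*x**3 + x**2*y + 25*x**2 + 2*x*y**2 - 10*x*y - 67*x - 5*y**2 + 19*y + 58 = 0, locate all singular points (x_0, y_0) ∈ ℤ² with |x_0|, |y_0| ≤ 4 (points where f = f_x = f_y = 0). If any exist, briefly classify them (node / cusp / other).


Singular points: {(3, 1)}; classification: node.

Compute partial derivatives:
  f_x = -9*x**2 + 2*x*y + 50*x + 2*y**2 - 10*y - 67.
  f_y = x**2 + 4*x*y - 10*x - 10*y + 19.
Scan x_0 ∈ {−4, ..., 4}. For each x_0, f_y(x_0, y) is a polynomial in y; find its integer roots y ∈ {−4, ..., 4}, then test f_x and f at those candidates.
  x = -4: f_y(-4, y) = 75 - 26*y; no integer root y with |y| ≤ 4.
  x = -3: f_y(-3, y) = 58 - 22*y; no integer root y with |y| ≤ 4.
  x = -2: f_y(-2, y) = 43 - 18*y; no integer root y with |y| ≤ 4.
  x = -1: f_y(-1, y) = 30 - 14*y; no integer root y with |y| ≤ 4.
  x = 0: f_y(0, y) = 19 - 10*y; no integer root y with |y| ≤ 4.
  x = 1: f_y(1, y) = 10 - 6*y; no integer root y with |y| ≤ 4.
  x = 2: f_y(2, y) = 3 - 2*y; no integer root y with |y| ≤ 4.
  x = 3: f_y(3, y) = 2*y - 2; vanishes at y ∈ {1}. (3, 1): f_x = 0, f = 0 — SINGULAR.
  x = 4: f_y(4, y) = 6*y - 5; no integer root y with |y| ≤ 4.
Only singular point on the grid: (3, 1).
Classify: substitute x = 3 + u, y = 1 + v and expand: f = -3*u**3 + u**2*v - u**2 + 2*u*v**2 + v**2.
No constant or linear terms (consistent with a singular point). Quadratic part: -u**2 + v**2. Cubic part: -3*u**3 + u**2*v + 2*u*v**2.
The quadratic part v**2 - u**2 = (v − u)(v + u) splits into two distinct linear factors, so there are two distinct tangent lines y − 1 = ±(x − 3) — this is a node (ordinary double point).
Classification: node.


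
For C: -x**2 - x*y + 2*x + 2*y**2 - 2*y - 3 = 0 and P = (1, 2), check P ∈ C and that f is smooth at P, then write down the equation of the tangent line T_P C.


Tangent line at P: -2*x + 5*y - 8 = 0.

Step 1: f(1, 2) = 0, so P lies on C.
Step 2: partial derivatives
  f_x(x, y) = -2*x - y + 2, f_y(x, y) = -x + 4*y - 2.
  f_x(P) = -2, f_y(P) = 5 (gradient nonzero, so P is smooth).
Step 3: tangent line at P: -2·(x − 1) + 5·(y − 2) = 0.
Expanding: -2*x + 5*y - 8 = 0.


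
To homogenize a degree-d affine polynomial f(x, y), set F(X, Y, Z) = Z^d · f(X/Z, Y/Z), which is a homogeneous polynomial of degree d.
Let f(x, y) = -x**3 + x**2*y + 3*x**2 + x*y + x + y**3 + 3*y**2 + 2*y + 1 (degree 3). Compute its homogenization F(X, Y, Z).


F(X, Y, Z) = -X**3 + X**2*Y + 3*X**2*Z + X*Y*Z + X*Z**2 + Y**3 + 3*Y**2*Z + 2*Y*Z**2 + Z**3

deg(f) = 3.
Substitute x = X/Z, y = Y/Z into f, then multiply by Z^3.
  monomial -1·x^3·y^0 ↦ -1·X^3·Y^0·Z^0.
  monomial 1·x^2·y^1 ↦ 1·X^2·Y^1·Z^0.
  monomial 3·x^2·y^0 ↦ 3·X^2·Y^0·Z^1.
  monomial 1·x^1·y^1 ↦ 1·X^1·Y^1·Z^1.
  monomial 1·x^1·y^0 ↦ 1·X^1·Y^0·Z^2.
  monomial 1·x^0·y^3 ↦ 1·X^0·Y^3·Z^0.
  monomial 3·x^0·y^2 ↦ 3·X^0·Y^2·Z^1.
  monomial 2·x^0·y^1 ↦ 2·X^0·Y^1·Z^2.
  monomial 1·x^0·y^0 ↦ 1·X^0·Y^0·Z^3.
Collecting: F(X, Y, Z) = -X**3 + X**2*Y + 3*X**2*Z + X*Y*Z + X*Z**2 + Y**3 + 3*Y**2*Z + 2*Y*Z**2 + Z**3.


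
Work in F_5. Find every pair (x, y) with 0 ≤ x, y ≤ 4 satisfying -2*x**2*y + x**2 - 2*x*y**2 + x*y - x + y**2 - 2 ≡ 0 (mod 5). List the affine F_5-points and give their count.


Affine F_5-points: {(2, 0), (2, 3), (4, 0), (4, 1)}; count = 4.

For each of the 25 pairs (x, y) ∈ F_5², evaluate f(x, y) mod 5. Record the zeros.
  x = 0: [0↦3, 1↦4, 2↦2, 3↦2, 4↦4]  zeros at y ∈ ∅
  x = 1: [0↦3, 1↦1, 2↦2, 3↦1, 4↦3]  zeros at y ∈ ∅
  x = 2: [0↦0, 1↦1, 2↦1, 3↦0, 4↦3]  zeros at y ∈ {0, 3}
  x = 3: [0↦4, 1↦4, 2↦4, 3↦4, 4↦4]  zeros at y ∈ ∅
  x = 4: [0↦0, 1↦0, 2↦1, 3↦3, 4↦1]  zeros at y ∈ {0, 1}
Collecting zeros: affine points = {(2, 0), (2, 3), (4, 0), (4, 1)}.
Total count |C(F_5)_aff| = 4.


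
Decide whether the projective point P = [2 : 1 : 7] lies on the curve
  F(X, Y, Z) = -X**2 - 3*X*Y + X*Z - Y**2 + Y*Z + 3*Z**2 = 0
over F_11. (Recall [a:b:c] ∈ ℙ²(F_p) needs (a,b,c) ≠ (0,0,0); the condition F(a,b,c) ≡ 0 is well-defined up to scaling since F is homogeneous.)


F(2,1,7) ≡ 3 (mod 11); P is NOT on the curve.

Evaluate F(2, 1, 7) term-by-term (mod 11).
  -X**2 ↦ -1·4·1·1 = -4
  -3*X*Y ↦ -3·2·1·1 = -6
  X*Z ↦ 1·2·1·7 = 14
  -Y**2 ↦ -1·1·1·1 = -1
  Y*Z ↦ 1·1·1·7 = 7
  3*Z**2 ↦ 3·1·1·49 = 147
Sum: F(2, 1, 7) = (-4) + (-6) + (14) + (-1) + (7) + (147) = 157.
Reducing mod 11: 157 ≡ 3 (mod 11).
Since F(a, b, c) ≡ 3 ≠ 0 (mod 11), P does NOT lie on the curve.


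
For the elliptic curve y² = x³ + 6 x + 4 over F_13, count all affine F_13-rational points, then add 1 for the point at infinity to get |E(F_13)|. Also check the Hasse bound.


Affine points = {(0, 2), (0, 11), (3, 6), (3, 7), (4, 1), (4, 12), (5, 4), (5, 9), (6, 3), (6, 10), (7, 5), (7, 8), (11, 6), (11, 7), (12, 6), (12, 7)}; affine count = 16; |E(F_13)| = 17.

Discriminant check: Δ ∝ 4a³ + 27b² = 4·6³ + 27·4² = 4·216 + 27·16 ≡ 9 (mod 13). Nonzero ⇒ E is nonsingular.
For each x ∈ F_13, compute rhs = x³ + 6·x + 4 mod 13, then count y ∈ F_13 with y² ≡ rhs.
  x = 0: rhs = 4, matching y values: 2, 11 (2 points).
  x = 1: rhs = 11, matching y values: none (0 points).
  x = 2: rhs = 11, matching y values: none (0 points).
  x = 3: rhs = 10, matching y values: 6, 7 (2 points).
  x = 4: rhs = 1, matching y values: 1, 12 (2 points).
  x = 5: rhs = 3, matching y values: 4, 9 (2 points).
  x = 6: rhs = 9, matching y values: 3, 10 (2 points).
  x = 7: rhs = 12, matching y values: 5, 8 (2 points).
  x = 8: rhs = 5, matching y values: none (0 points).
  x = 9: rhs = 7, matching y values: none (0 points).
  x = 10: rhs = 11, matching y values: none (0 points).
  x = 11: rhs = 10, matching y values: 6, 7 (2 points).
  x = 12: rhs = 10, matching y values: 6, 7 (2 points).
Total affine count: 16.
Full point count |E(F_13)| = 16 + 1 = 17.
Hasse bound: |17 − (13+1)| = |3| = 3 ≤ 2√13 ≈ 7.2111 ✓.


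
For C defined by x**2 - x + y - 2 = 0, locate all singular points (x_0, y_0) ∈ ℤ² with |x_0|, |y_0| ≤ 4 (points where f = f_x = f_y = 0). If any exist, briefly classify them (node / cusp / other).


No singular points in the scanned grid; C is smooth there.

Compute partial derivatives:
  f_x = 2*x - 1.
  f_y = 1.
f_y = 1 is a nonzero constant, so f_y never vanishes: no point (x, y) can satisfy f = f_x = f_y = 0. In particular no (x, y) ∈ {−4, ..., 4}² is singular; the curve is smooth.


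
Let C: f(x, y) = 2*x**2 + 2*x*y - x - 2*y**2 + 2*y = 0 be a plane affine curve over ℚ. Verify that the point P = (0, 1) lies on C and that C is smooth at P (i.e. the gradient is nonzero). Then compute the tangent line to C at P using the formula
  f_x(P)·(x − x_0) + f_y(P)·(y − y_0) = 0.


Tangent line at P: x - 2*y + 2 = 0.

Step 1: f(0, 1) = 0, so P lies on C.
Step 2: partial derivatives
  f_x(x, y) = 4*x + 2*y - 1, f_y(x, y) = 2*x - 4*y + 2.
  f_x(P) = 1, f_y(P) = -2 (gradient nonzero, so P is smooth).
Step 3: tangent line at P: 1·(x − 0) + -2·(y − 1) = 0.
Expanding: x - 2*y + 2 = 0.


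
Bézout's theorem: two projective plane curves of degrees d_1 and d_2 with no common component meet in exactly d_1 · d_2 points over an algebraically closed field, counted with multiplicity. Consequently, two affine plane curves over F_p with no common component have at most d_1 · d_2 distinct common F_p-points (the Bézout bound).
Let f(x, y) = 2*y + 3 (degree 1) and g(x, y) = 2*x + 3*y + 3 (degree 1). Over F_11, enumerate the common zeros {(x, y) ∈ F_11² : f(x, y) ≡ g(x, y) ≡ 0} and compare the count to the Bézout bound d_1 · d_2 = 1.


Common zeros: {(9, 4)}; count = 1; Bézout bound = 1.

deg(f) = 1, deg(g) = 1, so Bézout bound = 1.
Scan x ∈ F_11. For each x, list the y ∈ F_11 with f(x, y) ≡ 0 and those with g(x, y) ≡ 0 (mod 11); the common zeros in that column are the intersection.
  x = 0: f ≡ 0 at y ∈ {4}; g ≡ 0 at y ∈ {10}; common: ∅.
  x = 1: f ≡ 0 at y ∈ {4}; g ≡ 0 at y ∈ {2}; common: ∅.
  x = 2: f ≡ 0 at y ∈ {4}; g ≡ 0 at y ∈ {5}; common: ∅.
  x = 3: f ≡ 0 at y ∈ {4}; g ≡ 0 at y ∈ {8}; common: ∅.
  x = 4: f ≡ 0 at y ∈ {4}; g ≡ 0 at y ∈ {0}; common: ∅.
  x = 5: f ≡ 0 at y ∈ {4}; g ≡ 0 at y ∈ {3}; common: ∅.
  x = 6: f ≡ 0 at y ∈ {4}; g ≡ 0 at y ∈ {6}; common: ∅.
  x = 7: f ≡ 0 at y ∈ {4}; g ≡ 0 at y ∈ {9}; common: ∅.
  x = 8: f ≡ 0 at y ∈ {4}; g ≡ 0 at y ∈ {1}; common: ∅.
  x = 9: f ≡ 0 at y ∈ {4}; g ≡ 0 at y ∈ {4}; common: {4}.
  x = 10: f ≡ 0 at y ∈ {4}; g ≡ 0 at y ∈ {7}; common: ∅.
Collecting: common zeros = {(9, 4)}, so the count is 1.
Comparison with the Bézout bound: 1 ≤ 1 = deg(f)·deg(g), as expected for curves with no common component (the bound is attained).


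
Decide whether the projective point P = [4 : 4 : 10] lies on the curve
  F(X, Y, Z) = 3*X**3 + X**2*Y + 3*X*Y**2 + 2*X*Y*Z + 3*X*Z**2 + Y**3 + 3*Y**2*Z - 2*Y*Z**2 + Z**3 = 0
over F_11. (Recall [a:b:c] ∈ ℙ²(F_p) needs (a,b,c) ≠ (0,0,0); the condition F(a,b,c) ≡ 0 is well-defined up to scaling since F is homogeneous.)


F(4,4,10) ≡ 6 (mod 11); P is NOT on the curve.

Evaluate F(4, 4, 10) term-by-term (mod 11).
  3*X**3 ↦ 3·64·1·1 = 192
  X**2*Y ↦ 1·16·4·1 = 64
  3*X*Y**2 ↦ 3·4·16·1 = 192
  2*X*Y*Z ↦ 2·4·4·10 = 320
  3*X*Z**2 ↦ 3·4·1·100 = 1200
  Y**3 ↦ 1·1·64·1 = 64
  3*Y**2*Z ↦ 3·1·16·10 = 480
  -2*Y*Z**2 ↦ -2·1·4·100 = -800
  Z**3 ↦ 1·1·1·1000 = 1000
Sum: F(4, 4, 10) = (192) + (64) + (192) + (320) + (1200) + (64) + (480) + (-800) + (1000) = 2712.
Reducing mod 11: 2712 ≡ 6 (mod 11).
Since F(a, b, c) ≡ 6 ≠ 0 (mod 11), P does NOT lie on the curve.


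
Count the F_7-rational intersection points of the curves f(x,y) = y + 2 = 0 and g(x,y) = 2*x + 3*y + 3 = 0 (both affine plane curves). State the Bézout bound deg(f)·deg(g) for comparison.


Common zeros: {(5, 5)}; count = 1; Bézout bound = 1.

deg(f) = 1, deg(g) = 1, so Bézout bound = 1.
Scan x ∈ F_7. For each x, list the y ∈ F_7 with f(x, y) ≡ 0 and those with g(x, y) ≡ 0 (mod 7); the common zeros in that column are the intersection.
  x = 0: f ≡ 0 at y ∈ {5}; g ≡ 0 at y ∈ {6}; common: ∅.
  x = 1: f ≡ 0 at y ∈ {5}; g ≡ 0 at y ∈ {3}; common: ∅.
  x = 2: f ≡ 0 at y ∈ {5}; g ≡ 0 at y ∈ {0}; common: ∅.
  x = 3: f ≡ 0 at y ∈ {5}; g ≡ 0 at y ∈ {4}; common: ∅.
  x = 4: f ≡ 0 at y ∈ {5}; g ≡ 0 at y ∈ {1}; common: ∅.
  x = 5: f ≡ 0 at y ∈ {5}; g ≡ 0 at y ∈ {5}; common: {5}.
  x = 6: f ≡ 0 at y ∈ {5}; g ≡ 0 at y ∈ {2}; common: ∅.
Collecting: common zeros = {(5, 5)}, so the count is 1.
Comparison with the Bézout bound: 1 ≤ 1 = deg(f)·deg(g), as expected for curves with no common component (the bound is attained).


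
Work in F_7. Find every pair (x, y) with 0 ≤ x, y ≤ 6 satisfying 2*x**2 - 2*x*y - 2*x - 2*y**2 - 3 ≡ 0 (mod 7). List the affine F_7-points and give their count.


Affine F_7-points: {(0, 3), (0, 4), (1, 1), (1, 5), (4, 0), (4, 3), (5, 4), (5, 5)}; count = 8.

For each of the 49 pairs (x, y) ∈ F_7², evaluate f(x, y) mod 7. Record the zeros.
  x = 0: [0↦4, 1↦2, 2↦3, 3↦0, 4↦0, 5↦3, 6↦2]  zeros at y ∈ {3, 4}
  x = 1: [0↦4, 1↦0, 2↦6, 3↦1, 4↦6, 5↦0, 6↦4]  zeros at y ∈ {1, 5}
  x = 2: [0↦1, 1↦2, 2↦6, 3↦6, 4↦2, 5↦1, 6↦3]  zeros at y ∈ ∅
  x = 3: [0↦2, 1↦1, 2↦3, 3↦1, 4↦2, 5↦6, 6↦6]  zeros at y ∈ ∅
  x = 4: [0↦0, 1↦4, 2↦4, 3↦0, 4↦6, 5↦1, 6↦6]  zeros at y ∈ {0, 3}
  x = 5: [0↦2, 1↦4, 2↦2, 3↦3, 4↦0, 5↦0, 6↦3]  zeros at y ∈ {4, 5}
  x = 6: [0↦1, 1↦1, 2↦4, 3↦3, 4↦5, 5↦3, 6↦4]  zeros at y ∈ ∅
Collecting zeros: affine points = {(0, 3), (0, 4), (1, 1), (1, 5), (4, 0), (4, 3), (5, 4), (5, 5)}.
Total count |C(F_7)_aff| = 8.


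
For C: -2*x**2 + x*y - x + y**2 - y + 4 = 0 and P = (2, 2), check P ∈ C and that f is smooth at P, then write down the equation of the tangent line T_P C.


Tangent line at P: -7*x + 5*y + 4 = 0.

Step 1: f(2, 2) = 0, so P lies on C.
Step 2: partial derivatives
  f_x(x, y) = -4*x + y - 1, f_y(x, y) = x + 2*y - 1.
  f_x(P) = -7, f_y(P) = 5 (gradient nonzero, so P is smooth).
Step 3: tangent line at P: -7·(x − 2) + 5·(y − 2) = 0.
Expanding: -7*x + 5*y + 4 = 0.


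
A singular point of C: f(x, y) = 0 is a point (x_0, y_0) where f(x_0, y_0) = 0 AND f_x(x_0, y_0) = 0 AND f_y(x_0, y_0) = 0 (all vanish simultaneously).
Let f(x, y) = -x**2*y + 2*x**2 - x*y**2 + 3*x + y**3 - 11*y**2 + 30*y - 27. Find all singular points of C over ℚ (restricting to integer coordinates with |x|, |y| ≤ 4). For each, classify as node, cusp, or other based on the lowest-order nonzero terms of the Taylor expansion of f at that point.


Singular points: {(-3, 3)}; classification: node.

Compute partial derivatives:
  f_x = -2*x*y + 4*x - y**2 + 3.
  f_y = -x**2 - 2*x*y + 3*y**2 - 22*y + 30.
Scan x_0 ∈ {−4, ..., 4}. For each x_0, f_y(x_0, y) is a polynomial in y; find its integer roots y ∈ {−4, ..., 4}, then test f_x and f at those candidates.
  x = -4: f_y(-4, y) = 3*y**2 - 14*y + 14; no integer root y with |y| ≤ 4.
  x = -3: f_y(-3, y) = 3*y**2 - 16*y + 21; vanishes at y ∈ {3}. (-3, 3): f_x = 0, f = 0 — SINGULAR.
  x = -2: f_y(-2, y) = 3*y**2 - 18*y + 26; no integer root y with |y| ≤ 4.
  x = -1: f_y(-1, y) = 3*y**2 - 20*y + 29; no integer root y with |y| ≤ 4.
  x = 0: f_y(0, y) = 3*y**2 - 22*y + 30; no integer root y with |y| ≤ 4.
  x = 1: f_y(1, y) = 3*y**2 - 24*y + 29; no integer root y with |y| ≤ 4.
  x = 2: f_y(2, y) = 3*y**2 - 26*y + 26; no integer root y with |y| ≤ 4.
  x = 3: f_y(3, y) = 3*y**2 - 28*y + 21; no integer root y with |y| ≤ 4.
  x = 4: f_y(4, y) = 3*y**2 - 30*y + 14; no integer root y with |y| ≤ 4.
Only singular point on the grid: (-3, 3).
Classify: substitute x = -3 + u, y = 3 + v and expand: f = -u**2*v - u**2 - u*v**2 + v**3 + v**2.
No constant or linear terms (consistent with a singular point). Quadratic part: -u**2 + v**2. Cubic part: -u**2*v - u*v**2 + v**3.
The quadratic part v**2 - u**2 = (v − u)(v + u) splits into two distinct linear factors, so there are two distinct tangent lines y − 3 = ±(x − -3) — this is a node (ordinary double point).
Classification: node.


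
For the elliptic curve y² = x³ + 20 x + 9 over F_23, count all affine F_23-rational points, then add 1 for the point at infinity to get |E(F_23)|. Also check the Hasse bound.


Affine points = {(0, 3), (0, 20), (3, 2), (3, 21), (5, 2), (5, 21), (6, 0), (7, 3), (7, 20), (10, 6), (10, 17), (15, 2), (15, 21), (16, 3), (16, 20), (17, 8), (17, 15), (19, 7), (19, 16)}; affine count = 19; |E(F_23)| = 20.

Discriminant check: Δ ∝ 4a³ + 27b² = 4·20³ + 27·9² = 4·8000 + 27·81 ≡ 9 (mod 23). Nonzero ⇒ E is nonsingular.
For each x ∈ F_23, compute rhs = x³ + 20·x + 9 mod 23, then count y ∈ F_23 with y² ≡ rhs.
  x = 0: rhs = 9, matching y values: 3, 20 (2 points).
  x = 1: rhs = 7, matching y values: none (0 points).
  x = 2: rhs = 11, matching y values: none (0 points).
  x = 3: rhs = 4, matching y values: 2, 21 (2 points).
  x = 4: rhs = 15, matching y values: none (0 points).
  x = 5: rhs = 4, matching y values: 2, 21 (2 points).
  x = 6: rhs = 0, matching y values: 0 (1 points).
  x = 7: rhs = 9, matching y values: 3, 20 (2 points).
  x = 8: rhs = 14, matching y values: none (0 points).
  x = 9: rhs = 21, matching y values: none (0 points).
  x = 10: rhs = 13, matching y values: 6, 17 (2 points).
  x = 11: rhs = 19, matching y values: none (0 points).
  x = 12: rhs = 22, matching y values: none (0 points).
  x = 13: rhs = 5, matching y values: none (0 points).
  x = 14: rhs = 20, matching y values: none (0 points).
  x = 15: rhs = 4, matching y values: 2, 21 (2 points).
  x = 16: rhs = 9, matching y values: 3, 20 (2 points).
  x = 17: rhs = 18, matching y values: 8, 15 (2 points).
  x = 18: rhs = 14, matching y values: none (0 points).
  x = 19: rhs = 3, matching y values: 7, 16 (2 points).
  x = 20: rhs = 14, matching y values: none (0 points).
  x = 21: rhs = 7, matching y values: none (0 points).
  x = 22: rhs = 11, matching y values: none (0 points).
Total affine count: 19.
Full point count |E(F_23)| = 19 + 1 = 20.
Hasse bound: |20 − (23+1)| = |-4| = 4 ≤ 2√23 ≈ 9.5917 ✓.


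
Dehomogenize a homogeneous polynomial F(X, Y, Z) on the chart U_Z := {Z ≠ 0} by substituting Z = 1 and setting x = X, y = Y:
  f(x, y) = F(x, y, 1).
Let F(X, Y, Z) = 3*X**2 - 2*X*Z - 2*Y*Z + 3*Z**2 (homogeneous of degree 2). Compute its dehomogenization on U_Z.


f(x, y) = 3*x**2 - 2*x - 2*y + 3

On U_Z we set Z = 1. Each monomial c·X^i·Y^j·Z^k in F becomes c·x^i·y^j·1^k = c·x^i·y^j.
Substituting Z = 1: F(X, Y, 1) = 3*x**2 - 2*x - 2*y + 3.
Note: deg(f) ≤ deg(F) = 2; strict inequality happens when F is divisible by Z (lost terms).


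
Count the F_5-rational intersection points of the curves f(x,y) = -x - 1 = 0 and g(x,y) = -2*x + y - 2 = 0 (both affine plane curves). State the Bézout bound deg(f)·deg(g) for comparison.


Common zeros: {(4, 0)}; count = 1; Bézout bound = 1.

deg(f) = 1, deg(g) = 1, so Bézout bound = 1.
Scan x ∈ F_5. For each x, list the y ∈ F_5 with f(x, y) ≡ 0 and those with g(x, y) ≡ 0 (mod 5); the common zeros in that column are the intersection.
  x = 0: f ≡ 0 at y ∈ ∅; g ≡ 0 at y ∈ {2}; common: ∅.
  x = 1: f ≡ 0 at y ∈ ∅; g ≡ 0 at y ∈ {4}; common: ∅.
  x = 2: f ≡ 0 at y ∈ ∅; g ≡ 0 at y ∈ {1}; common: ∅.
  x = 3: f ≡ 0 at y ∈ ∅; g ≡ 0 at y ∈ {3}; common: ∅.
  x = 4: f ≡ 0 at y ∈ {0, 1, 2, 3, 4}; g ≡ 0 at y ∈ {0}; common: {0}.
Collecting: common zeros = {(4, 0)}, so the count is 1.
Comparison with the Bézout bound: 1 ≤ 1 = deg(f)·deg(g), as expected for curves with no common component (the bound is attained).


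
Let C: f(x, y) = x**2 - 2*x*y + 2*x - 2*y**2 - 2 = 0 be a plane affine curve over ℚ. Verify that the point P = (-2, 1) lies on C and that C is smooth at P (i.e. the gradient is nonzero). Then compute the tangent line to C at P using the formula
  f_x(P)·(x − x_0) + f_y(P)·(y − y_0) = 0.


Tangent line at P: -4*x - 8 = 0.

Step 1: f(-2, 1) = 0, so P lies on C.
Step 2: partial derivatives
  f_x(x, y) = 2*x - 2*y + 2, f_y(x, y) = -2*x - 4*y.
  f_x(P) = -4, f_y(P) = 0 (gradient nonzero, so P is smooth).
Step 3: tangent line at P: -4·(x − -2) + 0·(y − 1) = 0.
Expanding: -4*x - 8 = 0.


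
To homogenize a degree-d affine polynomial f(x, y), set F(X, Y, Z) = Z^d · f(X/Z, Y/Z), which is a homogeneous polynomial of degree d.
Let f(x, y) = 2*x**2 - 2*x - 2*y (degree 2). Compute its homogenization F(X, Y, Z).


F(X, Y, Z) = 2*X**2 - 2*X*Z - 2*Y*Z

deg(f) = 2.
Substitute x = X/Z, y = Y/Z into f, then multiply by Z^2.
  monomial 2·x^2·y^0 ↦ 2·X^2·Y^0·Z^0.
  monomial -2·x^1·y^0 ↦ -2·X^1·Y^0·Z^1.
  monomial -2·x^0·y^1 ↦ -2·X^0·Y^1·Z^1.
Collecting: F(X, Y, Z) = 2*X**2 - 2*X*Z - 2*Y*Z.


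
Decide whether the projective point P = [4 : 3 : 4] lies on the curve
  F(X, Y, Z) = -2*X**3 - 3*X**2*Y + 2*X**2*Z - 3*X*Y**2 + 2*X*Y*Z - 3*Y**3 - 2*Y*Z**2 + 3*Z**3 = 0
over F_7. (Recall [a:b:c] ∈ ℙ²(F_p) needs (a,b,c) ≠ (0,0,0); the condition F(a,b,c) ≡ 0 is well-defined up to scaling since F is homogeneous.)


F(4,3,4) ≡ 6 (mod 7); P is NOT on the curve.

Evaluate F(4, 3, 4) term-by-term (mod 7).
  -2*X**3 ↦ -2·64·1·1 = -128
  -3*X**2*Y ↦ -3·16·3·1 = -144
  2*X**2*Z ↦ 2·16·1·4 = 128
  -3*X*Y**2 ↦ -3·4·9·1 = -108
  2*X*Y*Z ↦ 2·4·3·4 = 96
  -3*Y**3 ↦ -3·1·27·1 = -81
  -2*Y*Z**2 ↦ -2·1·3·16 = -96
  3*Z**3 ↦ 3·1·1·64 = 192
Sum: F(4, 3, 4) = (-128) + (-144) + (128) + (-108) + (96) + (-81) + (-96) + (192) = -141.
Reducing mod 7: -141 ≡ 6 (mod 7).
Since F(a, b, c) ≡ 6 ≠ 0 (mod 7), P does NOT lie on the curve.


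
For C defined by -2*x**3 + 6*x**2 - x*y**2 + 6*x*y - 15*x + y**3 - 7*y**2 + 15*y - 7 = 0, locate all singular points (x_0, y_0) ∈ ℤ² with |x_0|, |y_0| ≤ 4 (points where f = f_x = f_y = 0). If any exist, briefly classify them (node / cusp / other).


Singular points: {(1, 3)}; classification: cusp.

Compute partial derivatives:
  f_x = -6*x**2 + 12*x - y**2 + 6*y - 15.
  f_y = -2*x*y + 6*x + 3*y**2 - 14*y + 15.
Scan x_0 ∈ {−4, ..., 4}. For each x_0, f_y(x_0, y) is a polynomial in y; find its integer roots y ∈ {−4, ..., 4}, then test f_x and f at those candidates.
  x = -4: f_y(-4, y) = 3*y**2 - 6*y - 9; vanishes at y ∈ {-1, 3}. (-4, -1): f_x = -166 ≠ 0; (-4, 3): f_x = -150 ≠ 0.
  x = -3: f_y(-3, y) = 3*y**2 - 8*y - 3; vanishes at y ∈ {3}. (-3, 3): f_x = -96 ≠ 0.
  x = -2: f_y(-2, y) = 3*y**2 - 10*y + 3; vanishes at y ∈ {3}. (-2, 3): f_x = -54 ≠ 0.
  x = -1: f_y(-1, y) = 3*y**2 - 12*y + 9; vanishes at y ∈ {1, 3}. (-1, 1): f_x = -28 ≠ 0; (-1, 3): f_x = -24 ≠ 0.
  x = 0: f_y(0, y) = 3*y**2 - 14*y + 15; vanishes at y ∈ {3}. (0, 3): f_x = -6 ≠ 0.
  x = 1: f_y(1, y) = 3*y**2 - 16*y + 21; vanishes at y ∈ {3}. (1, 3): f_x = 0, f = 0 — SINGULAR.
  x = 2: f_y(2, y) = 3*y**2 - 18*y + 27; vanishes at y ∈ {3}. (2, 3): f_x = -6 ≠ 0.
  x = 3: f_y(3, y) = 3*y**2 - 20*y + 33; vanishes at y ∈ {3}. (3, 3): f_x = -24 ≠ 0.
  x = 4: f_y(4, y) = 3*y**2 - 22*y + 39; vanishes at y ∈ {3}. (4, 3): f_x = -54 ≠ 0.
Only singular point on the grid: (1, 3).
Classify: substitute x = 1 + u, y = 3 + v and expand: f = -2*u**3 - u*v**2 + v**3 + v**2.
No constant or linear terms (consistent with a singular point). Quadratic part: v**2. Cubic part: -2*u**3 - u*v**2 + v**3.
The quadratic part v**2 is a perfect square, so there is a single (double) tangent line v = 0, i.e. y = 3. Restricting the cubic part to that line (v = 0) leaves -2*u**3 ≠ 0, so f is not divisible by v and the branch is v² ≈ 2*u**3 to lowest order — this is a cusp.
Classification: cusp.


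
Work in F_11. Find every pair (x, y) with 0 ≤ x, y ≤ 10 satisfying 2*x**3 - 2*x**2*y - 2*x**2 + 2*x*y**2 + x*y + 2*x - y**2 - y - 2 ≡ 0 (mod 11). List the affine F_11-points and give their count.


Affine F_11-points: {(0, 4), (0, 6), (1, 0), (1, 2), (4, 5), (4, 7), (6, 7), (7, 4), (7, 9), (8, 3), (8, 8), (9, 4), (9, 7)}; count = 13.

For each of the 121 pairs (x, y) ∈ F_11², evaluate f(x, y) mod 11. Record the zeros.
  x = 0: [0↦9, 1↦7, 2↦3, 3↦8, 4↦0, 5↦1, 6↦0, 7↦8, 8↦3, 9↦7, 10↦9]  zeros at y ∈ {4, 6}
  x = 1: [0↦0, 1↦10, 2↦0, 3↦3, 4↦8, 5↦4, 6↦2, 7↦2, 8↦4, 9↦8, 10↦3]  zeros at y ∈ {0, 2}
  x = 2: [0↦10, 1↦6, 2↦8, 3↦5, 4↦8, 5↦6, 6↦10, 7↦9, 8↦3, 9↦3, 10↦9]  zeros at y ∈ ∅
  x = 3: [0↦7, 1↦7, 2↦6, 3↦4, 4↦1, 5↦8, 6↦3, 7↦8, 8↦1, 9↦4, 10↦6]  zeros at y ∈ ∅
  x = 4: [0↦3, 1↦3, 2↦6, 3↦1, 4↦10, 5↦0, 6↦4, 7↦0, 8↦10, 9↦1, 10↦6]  zeros at y ∈ {5, 7}
  x = 5: [0↦10, 1↦6, 2↦9, 3↦8, 4↦3, 5↦5, 6↦3, 7↦8, 8↦9, 9↦6, 10↦10]  zeros at y ∈ ∅
  x = 6: [0↦7, 1↦6, 2↦5, 3↦4, 4↦3, 5↦2, 6↦1, 7↦0, 8↦10, 9↦9, 10↦8]  zeros at y ∈ {7}
  x = 7: [0↦6, 1↦4, 2↦6, 3↦1, 4↦0, 5↦3, 6↦10, 7↦10, 8↦3, 9↦0, 10↦1]  zeros at y ∈ {4, 9}
  x = 8: [0↦8, 1↦1, 2↦2, 3↦0, 4↦6, 5↦9, 6↦9, 7↦6, 8↦0, 9↦2, 10↦1]  zeros at y ∈ {3, 8}
  x = 9: [0↦3, 1↦9, 2↦5, 3↦2, 4↦0, 5↦10, 6↦10, 7↦0, 8↦2, 9↦5, 10↦9]  zeros at y ∈ {4, 7}
  x = 10: [0↦3, 1↦7, 2↦5, 3↦8, 4↦5, 5↦7, 6↦3, 7↦4, 8↦10, 9↦10, 10↦4]  zeros at y ∈ ∅
Collecting zeros: affine points = {(0, 4), (0, 6), (1, 0), (1, 2), (4, 5), (4, 7), (6, 7), (7, 4), (7, 9), (8, 3), (8, 8), (9, 4), (9, 7)}.
Total count |C(F_11)_aff| = 13.


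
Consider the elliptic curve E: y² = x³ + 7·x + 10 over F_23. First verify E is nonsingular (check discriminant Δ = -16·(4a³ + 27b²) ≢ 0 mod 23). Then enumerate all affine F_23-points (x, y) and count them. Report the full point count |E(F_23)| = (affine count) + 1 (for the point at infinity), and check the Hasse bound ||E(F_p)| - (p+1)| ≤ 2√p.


Affine points = {(1, 8), (1, 15), (2, 3), (2, 20), (3, 9), (3, 14), (5, 3), (5, 20), (8, 7), (8, 16), (14, 0), (16, 3), (16, 20), (20, 10), (20, 13), (22, 5), (22, 18)}; affine count = 17; |E(F_23)| = 18.

Discriminant check: Δ ∝ 4a³ + 27b² = 4·7³ + 27·10² = 4·343 + 27·100 ≡ 1 (mod 23). Nonzero ⇒ E is nonsingular.
For each x ∈ F_23, compute rhs = x³ + 7·x + 10 mod 23, then count y ∈ F_23 with y² ≡ rhs.
  x = 0: rhs = 10, matching y values: none (0 points).
  x = 1: rhs = 18, matching y values: 8, 15 (2 points).
  x = 2: rhs = 9, matching y values: 3, 20 (2 points).
  x = 3: rhs = 12, matching y values: 9, 14 (2 points).
  x = 4: rhs = 10, matching y values: none (0 points).
  x = 5: rhs = 9, matching y values: 3, 20 (2 points).
  x = 6: rhs = 15, matching y values: none (0 points).
  x = 7: rhs = 11, matching y values: none (0 points).
  x = 8: rhs = 3, matching y values: 7, 16 (2 points).
  x = 9: rhs = 20, matching y values: none (0 points).
  x = 10: rhs = 22, matching y values: none (0 points).
  x = 11: rhs = 15, matching y values: none (0 points).
  x = 12: rhs = 5, matching y values: none (0 points).
  x = 13: rhs = 21, matching y values: none (0 points).
  x = 14: rhs = 0, matching y values: 0 (1 points).
  x = 15: rhs = 17, matching y values: none (0 points).
  x = 16: rhs = 9, matching y values: 3, 20 (2 points).
  x = 17: rhs = 5, matching y values: none (0 points).
  x = 18: rhs = 11, matching y values: none (0 points).
  x = 19: rhs = 10, matching y values: none (0 points).
  x = 20: rhs = 8, matching y values: 10, 13 (2 points).
  x = 21: rhs = 11, matching y values: none (0 points).
  x = 22: rhs = 2, matching y values: 5, 18 (2 points).
Total affine count: 17.
Full point count |E(F_23)| = 17 + 1 = 18.
Hasse bound: |18 − (23+1)| = |-6| = 6 ≤ 2√23 ≈ 9.5917 ✓.


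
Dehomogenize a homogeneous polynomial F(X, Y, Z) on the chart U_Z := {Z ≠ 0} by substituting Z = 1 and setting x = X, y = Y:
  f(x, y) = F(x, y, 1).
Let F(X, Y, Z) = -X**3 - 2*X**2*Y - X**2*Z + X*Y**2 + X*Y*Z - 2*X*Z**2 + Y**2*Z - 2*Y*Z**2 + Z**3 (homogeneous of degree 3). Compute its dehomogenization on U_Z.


f(x, y) = -x**3 - 2*x**2*y - x**2 + x*y**2 + x*y - 2*x + y**2 - 2*y + 1

On U_Z we set Z = 1. Each monomial c·X^i·Y^j·Z^k in F becomes c·x^i·y^j·1^k = c·x^i·y^j.
Substituting Z = 1: F(X, Y, 1) = -x**3 - 2*x**2*y - x**2 + x*y**2 + x*y - 2*x + y**2 - 2*y + 1.
Note: deg(f) ≤ deg(F) = 3; strict inequality happens when F is divisible by Z (lost terms).


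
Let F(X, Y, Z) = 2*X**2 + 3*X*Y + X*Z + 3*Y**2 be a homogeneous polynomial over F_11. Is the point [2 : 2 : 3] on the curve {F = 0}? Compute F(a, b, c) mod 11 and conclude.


F(2,2,3) ≡ 5 (mod 11); P is NOT on the curve.

Evaluate F(2, 2, 3) term-by-term (mod 11).
  2*X**2 ↦ 2·4·1·1 = 8
  3*X*Y ↦ 3·2·2·1 = 12
  X*Z ↦ 1·2·1·3 = 6
  3*Y**2 ↦ 3·1·4·1 = 12
Sum: F(2, 2, 3) = (8) + (12) + (6) + (12) = 38.
Reducing mod 11: 38 ≡ 5 (mod 11).
Since F(a, b, c) ≡ 5 ≠ 0 (mod 11), P does NOT lie on the curve.


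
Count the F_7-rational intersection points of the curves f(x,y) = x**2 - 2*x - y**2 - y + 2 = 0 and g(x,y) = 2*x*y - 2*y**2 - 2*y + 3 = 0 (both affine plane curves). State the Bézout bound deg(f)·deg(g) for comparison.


Common zeros: ∅; count = 0; Bézout bound = 4.

deg(f) = 2, deg(g) = 2, so Bézout bound = 4.
Scan x ∈ F_7. For each x, list the y ∈ F_7 with f(x, y) ≡ 0 and those with g(x, y) ≡ 0 (mod 7); the common zeros in that column are the intersection.
  x = 0: f ≡ 0 at y ∈ {1, 5}; g ≡ 0 at y ∈ {3}; common: ∅.
  x = 1: f ≡ 0 at y ∈ ∅; g ≡ 0 at y ∈ ∅; common: ∅.
  x = 2: f ≡ 0 at y ∈ {1, 5}; g ≡ 0 at y ∈ {4}; common: ∅.
  x = 3: f ≡ 0 at y ∈ {3}; g ≡ 0 at y ∈ ∅; common: ∅.
  x = 4: f ≡ 0 at y ∈ ∅; g ≡ 0 at y ∈ {1, 2}; common: ∅.
  x = 5: f ≡ 0 at y ∈ ∅; g ≡ 0 at y ∈ {5, 6}; common: ∅.
  x = 6: f ≡ 0 at y ∈ {3}; g ≡ 0 at y ∈ ∅; common: ∅.
Collecting: common zeros = ∅, so the count is 0.
Comparison with the Bézout bound: 0 ≤ 4 = deg(f)·deg(g), as expected for curves with no common component (the affine F_7-count falls short of the bound because intersections may lie at infinity, over extension fields, or carry multiplicity).


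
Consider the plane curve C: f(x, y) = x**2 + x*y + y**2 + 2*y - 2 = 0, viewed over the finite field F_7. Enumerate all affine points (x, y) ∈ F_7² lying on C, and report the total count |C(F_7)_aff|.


Affine F_7-points: {(2, 1), (2, 2), (3, 0), (3, 2), (4, 0), (4, 1)}; count = 6.

For each of the 49 pairs (x, y) ∈ F_7², evaluate f(x, y) mod 7. Record the zeros.
  x = 0: [0↦5, 1↦1, 2↦6, 3↦6, 4↦1, 5↦5, 6↦4]  zeros at y ∈ ∅
  x = 1: [0↦6, 1↦3, 2↦2, 3↦3, 4↦6, 5↦4, 6↦4]  zeros at y ∈ ∅
  x = 2: [0↦2, 1↦0, 2↦0, 3↦2, 4↦6, 5↦5, 6↦6]  zeros at y ∈ {1, 2}
  x = 3: [0↦0, 1↦6, 2↦0, 3↦3, 4↦1, 5↦1, 6↦3]  zeros at y ∈ {0, 2}
  x = 4: [0↦0, 1↦0, 2↦2, 3↦6, 4↦5, 5↦6, 6↦2]  zeros at y ∈ {0, 1}
  x = 5: [0↦2, 1↦3, 2↦6, 3↦4, 4↦4, 5↦6, 6↦3]  zeros at y ∈ ∅
  x = 6: [0↦6, 1↦1, 2↦5, 3↦4, 4↦5, 5↦1, 6↦6]  zeros at y ∈ ∅
Collecting zeros: affine points = {(2, 1), (2, 2), (3, 0), (3, 2), (4, 0), (4, 1)}.
Total count |C(F_7)_aff| = 6.
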